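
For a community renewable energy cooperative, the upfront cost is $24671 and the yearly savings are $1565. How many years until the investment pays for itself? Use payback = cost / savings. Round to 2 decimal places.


Simple payback period = initial cost / annual savings
Payback = 24671 / 1565
Payback = 15.76 years

15.76


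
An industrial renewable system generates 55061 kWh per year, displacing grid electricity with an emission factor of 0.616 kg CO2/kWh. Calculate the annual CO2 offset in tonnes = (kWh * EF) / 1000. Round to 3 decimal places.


CO2 offset in kg = generation * emission_factor
CO2 offset = 55061 * 0.616 = 33917.58 kg
Convert to tonnes:
  CO2 offset = 33917.58 / 1000 = 33.918 tonnes

33.918


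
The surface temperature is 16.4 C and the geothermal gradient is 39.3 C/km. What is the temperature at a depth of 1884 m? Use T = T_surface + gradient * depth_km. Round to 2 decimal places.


Convert depth to km: 1884 / 1000 = 1.884 km
Temperature increase = gradient * depth_km = 39.3 * 1.884 = 74.04 C
Temperature at depth = T_surface + delta_T = 16.4 + 74.04
T = 90.44 C

90.44


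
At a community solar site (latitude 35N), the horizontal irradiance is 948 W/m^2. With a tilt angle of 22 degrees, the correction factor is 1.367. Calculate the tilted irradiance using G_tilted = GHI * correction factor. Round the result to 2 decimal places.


Identify the given values:
  GHI = 948 W/m^2, tilt correction factor = 1.367
Apply the formula G_tilted = GHI * factor:
  G_tilted = 948 * 1.367
  G_tilted = 1295.92 W/m^2

1295.92


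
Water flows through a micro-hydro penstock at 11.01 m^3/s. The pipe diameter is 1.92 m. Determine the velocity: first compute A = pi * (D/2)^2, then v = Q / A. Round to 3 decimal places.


Compute pipe cross-sectional area:
  A = pi * (D/2)^2 = pi * (1.92/2)^2 = 2.8953 m^2
Calculate velocity:
  v = Q / A = 11.01 / 2.8953
  v = 3.803 m/s

3.803


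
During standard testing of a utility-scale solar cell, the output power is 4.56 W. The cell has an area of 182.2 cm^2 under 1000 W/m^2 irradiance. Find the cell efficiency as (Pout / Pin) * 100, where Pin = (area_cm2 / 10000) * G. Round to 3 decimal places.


First compute the input power:
  Pin = area_cm2 / 10000 * G = 182.2 / 10000 * 1000 = 18.22 W
Then compute efficiency:
  Efficiency = (Pout / Pin) * 100 = (4.56 / 18.22) * 100
  Efficiency = 25.027%

25.027


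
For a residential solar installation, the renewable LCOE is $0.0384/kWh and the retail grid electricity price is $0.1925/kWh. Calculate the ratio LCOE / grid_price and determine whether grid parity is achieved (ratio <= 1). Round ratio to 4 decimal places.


Compare LCOE to grid price:
  LCOE = $0.0384/kWh, Grid price = $0.1925/kWh
  Ratio = LCOE / grid_price = 0.0384 / 0.1925 = 0.1995
  Grid parity achieved (ratio <= 1)? yes

0.1995


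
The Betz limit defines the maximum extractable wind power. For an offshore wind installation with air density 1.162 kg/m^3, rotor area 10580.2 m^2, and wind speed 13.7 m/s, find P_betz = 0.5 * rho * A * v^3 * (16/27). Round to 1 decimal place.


The Betz coefficient Cp_max = 16/27 = 0.5926
v^3 = 13.7^3 = 2571.353
P_betz = 0.5 * rho * A * v^3 * Cp_max
P_betz = 0.5 * 1.162 * 10580.2 * 2571.353 * 0.5926
P_betz = 9366728.4 W

9366728.4


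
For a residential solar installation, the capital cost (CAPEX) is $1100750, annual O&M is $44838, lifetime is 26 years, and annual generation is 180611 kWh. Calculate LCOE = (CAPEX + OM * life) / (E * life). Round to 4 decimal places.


Total cost = CAPEX + OM * lifetime = 1100750 + 44838 * 26 = 1100750 + 1165788 = 2266538
Total generation = annual * lifetime = 180611 * 26 = 4695886 kWh
LCOE = 2266538 / 4695886
LCOE = 0.4827 $/kWh

0.4827


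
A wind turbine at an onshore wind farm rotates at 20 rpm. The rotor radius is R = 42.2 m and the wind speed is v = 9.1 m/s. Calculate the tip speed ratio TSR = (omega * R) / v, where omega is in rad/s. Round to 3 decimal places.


Convert rotational speed to rad/s:
  omega = 20 * 2 * pi / 60 = 2.0944 rad/s
Compute tip speed:
  v_tip = omega * R = 2.0944 * 42.2 = 88.383 m/s
Tip speed ratio:
  TSR = v_tip / v_wind = 88.383 / 9.1 = 9.712

9.712


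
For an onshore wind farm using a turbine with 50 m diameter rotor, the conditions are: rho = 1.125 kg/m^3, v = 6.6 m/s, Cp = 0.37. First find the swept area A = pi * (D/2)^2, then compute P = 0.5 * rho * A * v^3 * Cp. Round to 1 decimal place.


Step 1 -- Compute swept area:
  A = pi * (D/2)^2 = pi * (50/2)^2 = 1963.5 m^2
Step 2 -- Apply wind power equation:
  P = 0.5 * rho * A * v^3 * Cp
  v^3 = 6.6^3 = 287.496
  P = 0.5 * 1.125 * 1963.5 * 287.496 * 0.37
  P = 117486.0 W

117486.0


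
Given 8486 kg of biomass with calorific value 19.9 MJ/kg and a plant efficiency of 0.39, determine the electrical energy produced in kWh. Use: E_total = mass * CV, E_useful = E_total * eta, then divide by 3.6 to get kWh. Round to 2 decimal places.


Total energy = mass * CV = 8486 * 19.9 = 168871.4 MJ
Useful energy = total * eta = 168871.4 * 0.39 = 65859.85 MJ
Convert to kWh: 65859.85 / 3.6
Useful energy = 18294.40 kWh

18294.40


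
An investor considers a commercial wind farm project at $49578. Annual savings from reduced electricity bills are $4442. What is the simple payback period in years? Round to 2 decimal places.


Simple payback period = initial cost / annual savings
Payback = 49578 / 4442
Payback = 11.16 years

11.16


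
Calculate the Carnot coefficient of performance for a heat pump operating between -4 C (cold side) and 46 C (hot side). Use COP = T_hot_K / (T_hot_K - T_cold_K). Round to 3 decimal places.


Convert to Kelvin:
  T_hot = 46 + 273.15 = 319.15 K
  T_cold = -4 + 273.15 = 269.15 K
Apply Carnot COP formula:
  COP = T_hot_K / (T_hot_K - T_cold_K) = 319.15 / 50.0
  COP = 6.383

6.383


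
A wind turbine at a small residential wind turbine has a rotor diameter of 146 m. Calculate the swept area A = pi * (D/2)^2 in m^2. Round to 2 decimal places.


Compute the rotor radius:
  r = D / 2 = 146 / 2 = 73.0 m
Calculate swept area:
  A = pi * r^2 = pi * 73.0^2
  A = 16741.55 m^2

16741.55


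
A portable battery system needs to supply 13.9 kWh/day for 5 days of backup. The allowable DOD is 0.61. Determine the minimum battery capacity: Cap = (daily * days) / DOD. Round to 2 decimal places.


Total energy needed = daily * days = 13.9 * 5 = 69.5 kWh
Account for depth of discharge:
  Cap = total_energy / DOD = 69.5 / 0.61
  Cap = 113.93 kWh

113.93


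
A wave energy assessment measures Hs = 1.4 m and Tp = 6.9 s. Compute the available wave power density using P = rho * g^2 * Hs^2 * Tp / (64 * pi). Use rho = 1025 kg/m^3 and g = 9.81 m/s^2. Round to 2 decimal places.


Apply wave power formula:
  g^2 = 9.81^2 = 96.2361
  Hs^2 = 1.4^2 = 1.96
  Numerator = rho * g^2 * Hs^2 * Tp = 1025 * 96.2361 * 1.96 * 6.9 = 1334034.44
  Denominator = 64 * pi = 201.0619
  P = 1334034.44 / 201.0619 = 6634.94 W/m

6634.94


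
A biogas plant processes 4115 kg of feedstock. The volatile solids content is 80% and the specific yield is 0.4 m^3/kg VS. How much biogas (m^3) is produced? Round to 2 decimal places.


Compute volatile solids:
  VS = mass * VS_fraction = 4115 * 0.8 = 3292.0 kg
Calculate biogas volume:
  Biogas = VS * specific_yield = 3292.0 * 0.4
  Biogas = 1316.80 m^3

1316.80


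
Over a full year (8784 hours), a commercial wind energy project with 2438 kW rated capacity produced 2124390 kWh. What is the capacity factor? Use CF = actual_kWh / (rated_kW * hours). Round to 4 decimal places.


Capacity factor = actual output / maximum possible output
Maximum possible = rated * hours = 2438 * 8784 = 21415392 kWh
CF = 2124390 / 21415392
CF = 0.0992

0.0992


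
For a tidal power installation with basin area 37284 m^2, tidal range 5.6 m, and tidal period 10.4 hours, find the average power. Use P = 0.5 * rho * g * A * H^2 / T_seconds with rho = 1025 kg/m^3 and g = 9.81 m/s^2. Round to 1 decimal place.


Convert period to seconds: T = 10.4 * 3600 = 37440.0 s
H^2 = 5.6^2 = 31.36
P = 0.5 * rho * g * A * H^2 / T
P = 0.5 * 1025 * 9.81 * 37284 * 31.36 / 37440.0
P = 157009.4 W

157009.4


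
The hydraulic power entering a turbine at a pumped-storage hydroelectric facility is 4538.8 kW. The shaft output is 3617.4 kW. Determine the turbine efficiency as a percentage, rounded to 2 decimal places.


Turbine efficiency = (output power / input power) * 100
eta = (3617.4 / 4538.8) * 100
eta = 79.70%

79.70


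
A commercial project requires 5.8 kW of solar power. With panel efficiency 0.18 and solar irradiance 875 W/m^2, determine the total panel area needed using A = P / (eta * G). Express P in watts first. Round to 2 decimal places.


Convert target power to watts: P = 5.8 * 1000 = 5800.0 W
Compute denominator: eta * G = 0.18 * 875 = 157.5
Required area A = P / (eta * G) = 5800.0 / 157.5
A = 36.83 m^2

36.83


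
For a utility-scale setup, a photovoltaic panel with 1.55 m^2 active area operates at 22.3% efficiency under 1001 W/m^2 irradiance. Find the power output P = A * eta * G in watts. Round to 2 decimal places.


Use the solar power formula P = A * eta * G.
Given: A = 1.55 m^2, eta = 0.223, G = 1001 W/m^2
P = 1.55 * 0.223 * 1001
P = 346.00 W

346.00


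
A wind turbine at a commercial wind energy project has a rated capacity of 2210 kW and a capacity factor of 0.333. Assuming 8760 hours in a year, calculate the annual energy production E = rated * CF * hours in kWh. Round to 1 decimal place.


Annual energy = rated_kW * capacity_factor * hours_per_year
Given: P_rated = 2210 kW, CF = 0.333, hours = 8760
E = 2210 * 0.333 * 8760
E = 6446746.8 kWh

6446746.8


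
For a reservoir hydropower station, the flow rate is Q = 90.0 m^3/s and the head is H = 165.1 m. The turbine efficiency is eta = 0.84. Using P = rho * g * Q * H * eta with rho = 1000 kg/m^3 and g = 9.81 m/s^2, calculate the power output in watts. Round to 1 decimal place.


Apply the hydropower formula P = rho * g * Q * H * eta
rho * g = 1000 * 9.81 = 9810.0
P = 9810.0 * 90.0 * 165.1 * 0.84
P = 122444103.6 W

122444103.6


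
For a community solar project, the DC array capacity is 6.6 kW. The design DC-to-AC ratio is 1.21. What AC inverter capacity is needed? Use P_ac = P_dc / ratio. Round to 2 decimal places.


The inverter AC capacity is determined by the DC/AC ratio.
Given: P_dc = 6.6 kW, DC/AC ratio = 1.21
P_ac = P_dc / ratio = 6.6 / 1.21
P_ac = 5.45 kW

5.45


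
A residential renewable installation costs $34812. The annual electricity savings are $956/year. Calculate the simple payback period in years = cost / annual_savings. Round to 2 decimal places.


Simple payback period = initial cost / annual savings
Payback = 34812 / 956
Payback = 36.41 years

36.41


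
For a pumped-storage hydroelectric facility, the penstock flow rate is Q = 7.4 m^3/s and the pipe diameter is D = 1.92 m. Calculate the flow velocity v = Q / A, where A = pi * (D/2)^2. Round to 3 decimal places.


Compute pipe cross-sectional area:
  A = pi * (D/2)^2 = pi * (1.92/2)^2 = 2.8953 m^2
Calculate velocity:
  v = Q / A = 7.4 / 2.8953
  v = 2.556 m/s

2.556


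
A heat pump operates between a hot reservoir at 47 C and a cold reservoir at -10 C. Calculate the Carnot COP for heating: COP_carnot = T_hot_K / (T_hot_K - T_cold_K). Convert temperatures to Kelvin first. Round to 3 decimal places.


Convert to Kelvin:
  T_hot = 47 + 273.15 = 320.15 K
  T_cold = -10 + 273.15 = 263.15 K
Apply Carnot COP formula:
  COP = T_hot_K / (T_hot_K - T_cold_K) = 320.15 / 57.0
  COP = 5.617

5.617


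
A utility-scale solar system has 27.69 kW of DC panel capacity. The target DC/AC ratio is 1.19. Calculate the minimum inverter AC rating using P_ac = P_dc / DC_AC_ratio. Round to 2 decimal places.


The inverter AC capacity is determined by the DC/AC ratio.
Given: P_dc = 27.69 kW, DC/AC ratio = 1.19
P_ac = P_dc / ratio = 27.69 / 1.19
P_ac = 23.27 kW

23.27


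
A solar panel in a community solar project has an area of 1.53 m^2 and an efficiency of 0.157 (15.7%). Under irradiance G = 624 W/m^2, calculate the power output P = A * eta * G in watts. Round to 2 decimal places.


Use the solar power formula P = A * eta * G.
Given: A = 1.53 m^2, eta = 0.157, G = 624 W/m^2
P = 1.53 * 0.157 * 624
P = 149.89 W

149.89


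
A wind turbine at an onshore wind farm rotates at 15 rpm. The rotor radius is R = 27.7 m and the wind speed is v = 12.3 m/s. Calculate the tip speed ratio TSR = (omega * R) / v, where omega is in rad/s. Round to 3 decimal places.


Convert rotational speed to rad/s:
  omega = 15 * 2 * pi / 60 = 1.5708 rad/s
Compute tip speed:
  v_tip = omega * R = 1.5708 * 27.7 = 43.511 m/s
Tip speed ratio:
  TSR = v_tip / v_wind = 43.511 / 12.3 = 3.537

3.537


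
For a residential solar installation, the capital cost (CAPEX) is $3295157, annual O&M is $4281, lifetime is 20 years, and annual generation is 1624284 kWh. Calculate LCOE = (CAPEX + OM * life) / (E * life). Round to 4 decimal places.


Total cost = CAPEX + OM * lifetime = 3295157 + 4281 * 20 = 3295157 + 85620 = 3380777
Total generation = annual * lifetime = 1624284 * 20 = 32485680 kWh
LCOE = 3380777 / 32485680
LCOE = 0.1041 $/kWh

0.1041


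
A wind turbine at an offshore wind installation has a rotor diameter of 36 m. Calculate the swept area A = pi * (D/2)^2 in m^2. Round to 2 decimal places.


Compute the rotor radius:
  r = D / 2 = 36 / 2 = 18.0 m
Calculate swept area:
  A = pi * r^2 = pi * 18.0^2
  A = 1017.88 m^2

1017.88


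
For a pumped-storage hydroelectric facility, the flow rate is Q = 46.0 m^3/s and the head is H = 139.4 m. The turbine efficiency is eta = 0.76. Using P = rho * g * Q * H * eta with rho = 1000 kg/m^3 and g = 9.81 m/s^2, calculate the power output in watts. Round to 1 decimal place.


Apply the hydropower formula P = rho * g * Q * H * eta
rho * g = 1000 * 9.81 = 9810.0
P = 9810.0 * 46.0 * 139.4 * 0.76
P = 47808289.4 W

47808289.4


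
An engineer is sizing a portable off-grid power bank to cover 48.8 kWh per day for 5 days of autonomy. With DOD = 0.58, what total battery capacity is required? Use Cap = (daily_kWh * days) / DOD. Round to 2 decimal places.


Total energy needed = daily * days = 48.8 * 5 = 244.0 kWh
Account for depth of discharge:
  Cap = total_energy / DOD = 244.0 / 0.58
  Cap = 420.69 kWh

420.69


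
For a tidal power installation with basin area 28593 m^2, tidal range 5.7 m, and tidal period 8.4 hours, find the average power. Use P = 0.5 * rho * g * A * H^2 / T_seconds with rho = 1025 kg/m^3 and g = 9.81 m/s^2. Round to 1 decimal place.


Convert period to seconds: T = 8.4 * 3600 = 30240.0 s
H^2 = 5.7^2 = 32.49
P = 0.5 * rho * g * A * H^2 / T
P = 0.5 * 1025 * 9.81 * 28593 * 32.49 / 30240.0
P = 154450.9 W

154450.9


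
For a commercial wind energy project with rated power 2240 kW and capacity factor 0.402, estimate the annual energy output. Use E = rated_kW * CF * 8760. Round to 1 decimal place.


Annual energy = rated_kW * capacity_factor * hours_per_year
Given: P_rated = 2240 kW, CF = 0.402, hours = 8760
E = 2240 * 0.402 * 8760
E = 7888204.8 kWh

7888204.8


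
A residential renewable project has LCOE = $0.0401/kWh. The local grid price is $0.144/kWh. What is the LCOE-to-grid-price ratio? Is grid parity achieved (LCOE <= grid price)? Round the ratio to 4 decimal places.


Compare LCOE to grid price:
  LCOE = $0.0401/kWh, Grid price = $0.144/kWh
  Ratio = LCOE / grid_price = 0.0401 / 0.144 = 0.2785
  Grid parity achieved (ratio <= 1)? yes

0.2785


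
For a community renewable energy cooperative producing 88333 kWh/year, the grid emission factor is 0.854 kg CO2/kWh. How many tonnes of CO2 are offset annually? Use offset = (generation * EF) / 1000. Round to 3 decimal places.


CO2 offset in kg = generation * emission_factor
CO2 offset = 88333 * 0.854 = 75436.38 kg
Convert to tonnes:
  CO2 offset = 75436.38 / 1000 = 75.436 tonnes

75.436


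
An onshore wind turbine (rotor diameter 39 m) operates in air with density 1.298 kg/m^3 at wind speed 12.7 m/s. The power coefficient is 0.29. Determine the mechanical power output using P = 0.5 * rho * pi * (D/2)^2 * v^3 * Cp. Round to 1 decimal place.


Step 1 -- Compute swept area:
  A = pi * (D/2)^2 = pi * (39/2)^2 = 1194.59 m^2
Step 2 -- Apply wind power equation:
  P = 0.5 * rho * A * v^3 * Cp
  v^3 = 12.7^3 = 2048.383
  P = 0.5 * 1.298 * 1194.59 * 2048.383 * 0.29
  P = 460545.9 W

460545.9


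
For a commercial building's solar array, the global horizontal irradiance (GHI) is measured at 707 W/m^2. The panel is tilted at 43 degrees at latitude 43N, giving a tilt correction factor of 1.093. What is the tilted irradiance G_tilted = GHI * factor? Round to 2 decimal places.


Identify the given values:
  GHI = 707 W/m^2, tilt correction factor = 1.093
Apply the formula G_tilted = GHI * factor:
  G_tilted = 707 * 1.093
  G_tilted = 772.75 W/m^2

772.75


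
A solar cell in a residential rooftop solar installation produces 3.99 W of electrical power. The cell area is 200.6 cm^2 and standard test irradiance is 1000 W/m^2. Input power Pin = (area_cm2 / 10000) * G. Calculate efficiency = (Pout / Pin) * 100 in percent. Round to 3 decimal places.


First compute the input power:
  Pin = area_cm2 / 10000 * G = 200.6 / 10000 * 1000 = 20.06 W
Then compute efficiency:
  Efficiency = (Pout / Pin) * 100 = (3.99 / 20.06) * 100
  Efficiency = 19.890%

19.890


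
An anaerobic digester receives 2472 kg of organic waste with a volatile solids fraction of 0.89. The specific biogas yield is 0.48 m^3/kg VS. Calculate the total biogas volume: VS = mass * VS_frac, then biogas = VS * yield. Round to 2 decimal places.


Compute volatile solids:
  VS = mass * VS_fraction = 2472 * 0.89 = 2200.08 kg
Calculate biogas volume:
  Biogas = VS * specific_yield = 2200.08 * 0.48
  Biogas = 1056.04 m^3

1056.04


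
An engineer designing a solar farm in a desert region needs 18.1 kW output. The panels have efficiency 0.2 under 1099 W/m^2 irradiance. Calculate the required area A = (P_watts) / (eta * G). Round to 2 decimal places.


Convert target power to watts: P = 18.1 * 1000 = 18100.0 W
Compute denominator: eta * G = 0.2 * 1099 = 219.8
Required area A = P / (eta * G) = 18100.0 / 219.8
A = 82.35 m^2

82.35


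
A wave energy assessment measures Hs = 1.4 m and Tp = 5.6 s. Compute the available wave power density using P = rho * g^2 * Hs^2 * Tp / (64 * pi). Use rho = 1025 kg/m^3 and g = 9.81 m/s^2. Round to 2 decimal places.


Apply wave power formula:
  g^2 = 9.81^2 = 96.2361
  Hs^2 = 1.4^2 = 1.96
  Numerator = rho * g^2 * Hs^2 * Tp = 1025 * 96.2361 * 1.96 * 5.6 = 1082694.62
  Denominator = 64 * pi = 201.0619
  P = 1082694.62 / 201.0619 = 5384.88 W/m

5384.88


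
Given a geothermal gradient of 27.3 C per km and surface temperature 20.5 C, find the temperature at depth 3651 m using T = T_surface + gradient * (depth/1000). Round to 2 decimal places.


Convert depth to km: 3651 / 1000 = 3.651 km
Temperature increase = gradient * depth_km = 27.3 * 3.651 = 99.67 C
Temperature at depth = T_surface + delta_T = 20.5 + 99.67
T = 120.17 C

120.17


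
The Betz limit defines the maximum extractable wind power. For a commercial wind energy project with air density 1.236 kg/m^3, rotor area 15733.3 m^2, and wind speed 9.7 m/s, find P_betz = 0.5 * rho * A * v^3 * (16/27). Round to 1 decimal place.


The Betz coefficient Cp_max = 16/27 = 0.5926
v^3 = 9.7^3 = 912.673
P_betz = 0.5 * rho * A * v^3 * Cp_max
P_betz = 0.5 * 1.236 * 15733.3 * 912.673 * 0.5926
P_betz = 5258716.0 W

5258716.0


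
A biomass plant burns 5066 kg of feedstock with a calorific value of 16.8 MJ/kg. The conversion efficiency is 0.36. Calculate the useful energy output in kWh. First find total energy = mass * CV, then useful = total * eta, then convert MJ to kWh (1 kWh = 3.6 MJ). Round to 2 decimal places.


Total energy = mass * CV = 5066 * 16.8 = 85108.8 MJ
Useful energy = total * eta = 85108.8 * 0.36 = 30639.17 MJ
Convert to kWh: 30639.17 / 3.6
Useful energy = 8510.88 kWh

8510.88


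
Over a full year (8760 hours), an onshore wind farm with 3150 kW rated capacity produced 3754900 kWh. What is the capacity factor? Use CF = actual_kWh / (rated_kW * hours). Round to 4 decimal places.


Capacity factor = actual output / maximum possible output
Maximum possible = rated * hours = 3150 * 8760 = 27594000 kWh
CF = 3754900 / 27594000
CF = 0.1361

0.1361


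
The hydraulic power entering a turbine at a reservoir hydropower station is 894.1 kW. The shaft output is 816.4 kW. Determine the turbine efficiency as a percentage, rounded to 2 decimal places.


Turbine efficiency = (output power / input power) * 100
eta = (816.4 / 894.1) * 100
eta = 91.31%

91.31


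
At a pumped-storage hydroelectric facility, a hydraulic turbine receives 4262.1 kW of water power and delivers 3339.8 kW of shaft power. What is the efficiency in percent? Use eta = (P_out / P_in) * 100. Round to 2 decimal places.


Turbine efficiency = (output power / input power) * 100
eta = (3339.8 / 4262.1) * 100
eta = 78.36%

78.36


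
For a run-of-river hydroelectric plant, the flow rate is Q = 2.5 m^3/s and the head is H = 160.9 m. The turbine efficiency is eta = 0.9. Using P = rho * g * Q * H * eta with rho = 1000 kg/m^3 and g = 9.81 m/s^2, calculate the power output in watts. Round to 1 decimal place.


Apply the hydropower formula P = rho * g * Q * H * eta
rho * g = 1000 * 9.81 = 9810.0
P = 9810.0 * 2.5 * 160.9 * 0.9
P = 3551465.3 W

3551465.3


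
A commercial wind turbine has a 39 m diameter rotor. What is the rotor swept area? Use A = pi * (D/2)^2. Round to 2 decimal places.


Compute the rotor radius:
  r = D / 2 = 39 / 2 = 19.5 m
Calculate swept area:
  A = pi * r^2 = pi * 19.5^2
  A = 1194.59 m^2

1194.59


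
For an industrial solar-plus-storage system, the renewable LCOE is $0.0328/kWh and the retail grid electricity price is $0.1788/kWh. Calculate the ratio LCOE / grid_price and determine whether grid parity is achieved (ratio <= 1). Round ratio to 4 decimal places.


Compare LCOE to grid price:
  LCOE = $0.0328/kWh, Grid price = $0.1788/kWh
  Ratio = LCOE / grid_price = 0.0328 / 0.1788 = 0.1834
  Grid parity achieved (ratio <= 1)? yes

0.1834


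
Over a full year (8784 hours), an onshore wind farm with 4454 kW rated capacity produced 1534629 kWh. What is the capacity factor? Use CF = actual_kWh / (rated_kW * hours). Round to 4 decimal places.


Capacity factor = actual output / maximum possible output
Maximum possible = rated * hours = 4454 * 8784 = 39123936 kWh
CF = 1534629 / 39123936
CF = 0.0392

0.0392


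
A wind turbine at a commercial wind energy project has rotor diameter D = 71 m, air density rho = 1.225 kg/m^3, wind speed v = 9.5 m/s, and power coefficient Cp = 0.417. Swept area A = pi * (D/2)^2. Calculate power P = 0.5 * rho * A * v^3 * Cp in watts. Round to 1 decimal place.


Step 1 -- Compute swept area:
  A = pi * (D/2)^2 = pi * (71/2)^2 = 3959.19 m^2
Step 2 -- Apply wind power equation:
  P = 0.5 * rho * A * v^3 * Cp
  v^3 = 9.5^3 = 857.375
  P = 0.5 * 1.225 * 3959.19 * 857.375 * 0.417
  P = 867000.9 W

867000.9


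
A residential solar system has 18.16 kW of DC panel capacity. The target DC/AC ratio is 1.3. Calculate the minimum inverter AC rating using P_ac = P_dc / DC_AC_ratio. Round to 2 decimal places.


The inverter AC capacity is determined by the DC/AC ratio.
Given: P_dc = 18.16 kW, DC/AC ratio = 1.3
P_ac = P_dc / ratio = 18.16 / 1.3
P_ac = 13.97 kW

13.97


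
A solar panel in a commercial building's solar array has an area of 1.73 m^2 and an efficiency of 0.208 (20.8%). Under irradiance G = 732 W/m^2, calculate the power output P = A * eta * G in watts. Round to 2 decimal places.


Use the solar power formula P = A * eta * G.
Given: A = 1.73 m^2, eta = 0.208, G = 732 W/m^2
P = 1.73 * 0.208 * 732
P = 263.40 W

263.40


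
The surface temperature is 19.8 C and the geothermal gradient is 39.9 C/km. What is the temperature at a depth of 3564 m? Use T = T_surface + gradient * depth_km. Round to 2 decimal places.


Convert depth to km: 3564 / 1000 = 3.564 km
Temperature increase = gradient * depth_km = 39.9 * 3.564 = 142.2 C
Temperature at depth = T_surface + delta_T = 19.8 + 142.2
T = 162.00 C

162.00


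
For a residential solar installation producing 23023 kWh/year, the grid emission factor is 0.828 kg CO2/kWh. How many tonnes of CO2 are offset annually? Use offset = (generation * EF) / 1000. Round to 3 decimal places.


CO2 offset in kg = generation * emission_factor
CO2 offset = 23023 * 0.828 = 19063.04 kg
Convert to tonnes:
  CO2 offset = 19063.04 / 1000 = 19.063 tonnes

19.063


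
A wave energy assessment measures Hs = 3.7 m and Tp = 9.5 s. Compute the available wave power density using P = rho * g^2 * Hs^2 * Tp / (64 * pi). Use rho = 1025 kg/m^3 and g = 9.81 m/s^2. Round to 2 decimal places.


Apply wave power formula:
  g^2 = 9.81^2 = 96.2361
  Hs^2 = 3.7^2 = 13.69
  Numerator = rho * g^2 * Hs^2 * Tp = 1025 * 96.2361 * 13.69 * 9.5 = 12828885.64
  Denominator = 64 * pi = 201.0619
  P = 12828885.64 / 201.0619 = 63805.64 W/m

63805.64


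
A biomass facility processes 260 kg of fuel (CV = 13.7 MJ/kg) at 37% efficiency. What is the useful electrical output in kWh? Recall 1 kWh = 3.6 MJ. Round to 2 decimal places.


Total energy = mass * CV = 260 * 13.7 = 3562.0 MJ
Useful energy = total * eta = 3562.0 * 0.37 = 1317.94 MJ
Convert to kWh: 1317.94 / 3.6
Useful energy = 366.09 kWh

366.09


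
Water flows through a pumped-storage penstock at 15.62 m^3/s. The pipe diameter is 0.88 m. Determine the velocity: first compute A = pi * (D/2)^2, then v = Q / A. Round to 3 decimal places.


Compute pipe cross-sectional area:
  A = pi * (D/2)^2 = pi * (0.88/2)^2 = 0.6082 m^2
Calculate velocity:
  v = Q / A = 15.62 / 0.6082
  v = 25.682 m/s

25.682


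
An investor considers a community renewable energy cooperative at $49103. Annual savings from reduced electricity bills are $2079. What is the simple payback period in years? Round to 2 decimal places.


Simple payback period = initial cost / annual savings
Payback = 49103 / 2079
Payback = 23.62 years

23.62


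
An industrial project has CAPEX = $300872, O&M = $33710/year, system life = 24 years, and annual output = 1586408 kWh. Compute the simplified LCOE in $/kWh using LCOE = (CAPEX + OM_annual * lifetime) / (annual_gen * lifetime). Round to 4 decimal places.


Total cost = CAPEX + OM * lifetime = 300872 + 33710 * 24 = 300872 + 809040 = 1109912
Total generation = annual * lifetime = 1586408 * 24 = 38073792 kWh
LCOE = 1109912 / 38073792
LCOE = 0.0292 $/kWh

0.0292


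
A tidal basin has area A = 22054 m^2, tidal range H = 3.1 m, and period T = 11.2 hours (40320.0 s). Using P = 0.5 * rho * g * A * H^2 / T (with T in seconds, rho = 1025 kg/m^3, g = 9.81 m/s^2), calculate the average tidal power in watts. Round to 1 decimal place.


Convert period to seconds: T = 11.2 * 3600 = 40320.0 s
H^2 = 3.1^2 = 9.61
P = 0.5 * rho * g * A * H^2 / T
P = 0.5 * 1025 * 9.81 * 22054 * 9.61 / 40320.0
P = 26427.3 W

26427.3


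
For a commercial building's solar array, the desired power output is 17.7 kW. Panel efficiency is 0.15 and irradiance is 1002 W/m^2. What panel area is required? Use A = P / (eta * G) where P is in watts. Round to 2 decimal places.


Convert target power to watts: P = 17.7 * 1000 = 17700.0 W
Compute denominator: eta * G = 0.15 * 1002 = 150.3
Required area A = P / (eta * G) = 17700.0 / 150.3
A = 117.76 m^2

117.76


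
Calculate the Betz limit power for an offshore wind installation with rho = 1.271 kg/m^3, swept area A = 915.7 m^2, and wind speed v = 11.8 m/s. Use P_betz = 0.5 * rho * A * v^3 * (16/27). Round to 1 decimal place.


The Betz coefficient Cp_max = 16/27 = 0.5926
v^3 = 11.8^3 = 1643.032
P_betz = 0.5 * rho * A * v^3 * Cp_max
P_betz = 0.5 * 1.271 * 915.7 * 1643.032 * 0.5926
P_betz = 566592.7 W

566592.7


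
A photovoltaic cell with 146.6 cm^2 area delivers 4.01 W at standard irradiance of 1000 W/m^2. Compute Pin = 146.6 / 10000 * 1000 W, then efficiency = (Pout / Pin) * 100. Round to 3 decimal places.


First compute the input power:
  Pin = area_cm2 / 10000 * G = 146.6 / 10000 * 1000 = 14.66 W
Then compute efficiency:
  Efficiency = (Pout / Pin) * 100 = (4.01 / 14.66) * 100
  Efficiency = 27.353%

27.353


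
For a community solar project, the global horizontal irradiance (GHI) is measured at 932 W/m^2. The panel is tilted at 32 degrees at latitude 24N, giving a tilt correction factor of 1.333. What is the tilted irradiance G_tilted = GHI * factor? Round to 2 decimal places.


Identify the given values:
  GHI = 932 W/m^2, tilt correction factor = 1.333
Apply the formula G_tilted = GHI * factor:
  G_tilted = 932 * 1.333
  G_tilted = 1242.36 W/m^2

1242.36


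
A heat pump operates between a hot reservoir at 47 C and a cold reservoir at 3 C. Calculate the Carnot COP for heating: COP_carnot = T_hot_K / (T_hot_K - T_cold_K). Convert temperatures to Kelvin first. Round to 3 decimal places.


Convert to Kelvin:
  T_hot = 47 + 273.15 = 320.15 K
  T_cold = 3 + 273.15 = 276.15 K
Apply Carnot COP formula:
  COP = T_hot_K / (T_hot_K - T_cold_K) = 320.15 / 44.0
  COP = 7.276

7.276


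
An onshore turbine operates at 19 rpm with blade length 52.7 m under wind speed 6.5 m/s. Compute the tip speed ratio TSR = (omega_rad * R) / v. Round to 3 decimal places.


Convert rotational speed to rad/s:
  omega = 19 * 2 * pi / 60 = 1.9897 rad/s
Compute tip speed:
  v_tip = omega * R = 1.9897 * 52.7 = 104.856 m/s
Tip speed ratio:
  TSR = v_tip / v_wind = 104.856 / 6.5 = 16.132

16.132


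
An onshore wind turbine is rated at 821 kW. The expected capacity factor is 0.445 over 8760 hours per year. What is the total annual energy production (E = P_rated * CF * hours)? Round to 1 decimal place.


Annual energy = rated_kW * capacity_factor * hours_per_year
Given: P_rated = 821 kW, CF = 0.445, hours = 8760
E = 821 * 0.445 * 8760
E = 3200422.2 kWh

3200422.2


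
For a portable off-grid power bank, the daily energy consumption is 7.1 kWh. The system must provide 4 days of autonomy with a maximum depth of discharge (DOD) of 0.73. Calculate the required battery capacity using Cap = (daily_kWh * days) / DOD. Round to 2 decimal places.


Total energy needed = daily * days = 7.1 * 4 = 28.4 kWh
Account for depth of discharge:
  Cap = total_energy / DOD = 28.4 / 0.73
  Cap = 38.90 kWh

38.90


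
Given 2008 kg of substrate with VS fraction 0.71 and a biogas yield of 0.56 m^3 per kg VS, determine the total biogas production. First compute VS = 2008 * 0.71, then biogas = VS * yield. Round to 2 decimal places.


Compute volatile solids:
  VS = mass * VS_fraction = 2008 * 0.71 = 1425.68 kg
Calculate biogas volume:
  Biogas = VS * specific_yield = 1425.68 * 0.56
  Biogas = 798.38 m^3

798.38


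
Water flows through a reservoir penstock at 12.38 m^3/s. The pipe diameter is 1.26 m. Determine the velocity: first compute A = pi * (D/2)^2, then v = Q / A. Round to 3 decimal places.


Compute pipe cross-sectional area:
  A = pi * (D/2)^2 = pi * (1.26/2)^2 = 1.2469 m^2
Calculate velocity:
  v = Q / A = 12.38 / 1.2469
  v = 9.929 m/s

9.929


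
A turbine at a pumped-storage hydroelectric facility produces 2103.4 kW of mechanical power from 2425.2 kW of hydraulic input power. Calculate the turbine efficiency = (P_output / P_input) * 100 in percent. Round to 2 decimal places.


Turbine efficiency = (output power / input power) * 100
eta = (2103.4 / 2425.2) * 100
eta = 86.73%

86.73


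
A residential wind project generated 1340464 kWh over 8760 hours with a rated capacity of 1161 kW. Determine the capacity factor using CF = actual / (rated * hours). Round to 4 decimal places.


Capacity factor = actual output / maximum possible output
Maximum possible = rated * hours = 1161 * 8760 = 10170360 kWh
CF = 1340464 / 10170360
CF = 0.1318

0.1318


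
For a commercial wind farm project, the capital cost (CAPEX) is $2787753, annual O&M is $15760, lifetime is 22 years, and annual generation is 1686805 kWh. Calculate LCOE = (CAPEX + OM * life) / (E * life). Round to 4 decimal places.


Total cost = CAPEX + OM * lifetime = 2787753 + 15760 * 22 = 2787753 + 346720 = 3134473
Total generation = annual * lifetime = 1686805 * 22 = 37109710 kWh
LCOE = 3134473 / 37109710
LCOE = 0.0845 $/kWh

0.0845


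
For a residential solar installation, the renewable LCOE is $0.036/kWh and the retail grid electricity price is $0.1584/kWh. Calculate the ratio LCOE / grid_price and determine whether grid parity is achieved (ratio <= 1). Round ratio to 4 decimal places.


Compare LCOE to grid price:
  LCOE = $0.036/kWh, Grid price = $0.1584/kWh
  Ratio = LCOE / grid_price = 0.036 / 0.1584 = 0.2273
  Grid parity achieved (ratio <= 1)? yes

0.2273


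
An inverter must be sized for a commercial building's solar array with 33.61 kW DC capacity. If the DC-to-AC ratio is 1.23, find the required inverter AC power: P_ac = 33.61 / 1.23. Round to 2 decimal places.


The inverter AC capacity is determined by the DC/AC ratio.
Given: P_dc = 33.61 kW, DC/AC ratio = 1.23
P_ac = P_dc / ratio = 33.61 / 1.23
P_ac = 27.33 kW

27.33


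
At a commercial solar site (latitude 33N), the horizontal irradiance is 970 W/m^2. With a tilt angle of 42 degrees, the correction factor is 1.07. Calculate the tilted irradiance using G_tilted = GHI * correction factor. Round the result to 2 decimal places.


Identify the given values:
  GHI = 970 W/m^2, tilt correction factor = 1.07
Apply the formula G_tilted = GHI * factor:
  G_tilted = 970 * 1.07
  G_tilted = 1037.90 W/m^2

1037.90


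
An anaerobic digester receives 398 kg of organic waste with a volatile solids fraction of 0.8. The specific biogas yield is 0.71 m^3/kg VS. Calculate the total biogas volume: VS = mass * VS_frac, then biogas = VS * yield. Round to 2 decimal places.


Compute volatile solids:
  VS = mass * VS_fraction = 398 * 0.8 = 318.4 kg
Calculate biogas volume:
  Biogas = VS * specific_yield = 318.4 * 0.71
  Biogas = 226.06 m^3

226.06


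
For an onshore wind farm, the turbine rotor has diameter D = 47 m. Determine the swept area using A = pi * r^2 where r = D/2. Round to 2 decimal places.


Compute the rotor radius:
  r = D / 2 = 47 / 2 = 23.5 m
Calculate swept area:
  A = pi * r^2 = pi * 23.5^2
  A = 1734.94 m^2

1734.94


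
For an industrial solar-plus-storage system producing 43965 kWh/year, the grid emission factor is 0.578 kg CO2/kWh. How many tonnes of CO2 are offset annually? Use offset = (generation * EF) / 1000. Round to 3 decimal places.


CO2 offset in kg = generation * emission_factor
CO2 offset = 43965 * 0.578 = 25411.77 kg
Convert to tonnes:
  CO2 offset = 25411.77 / 1000 = 25.412 tonnes

25.412


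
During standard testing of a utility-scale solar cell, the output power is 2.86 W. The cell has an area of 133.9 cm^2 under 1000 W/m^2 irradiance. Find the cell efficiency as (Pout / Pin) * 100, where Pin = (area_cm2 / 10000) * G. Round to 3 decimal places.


First compute the input power:
  Pin = area_cm2 / 10000 * G = 133.9 / 10000 * 1000 = 13.39 W
Then compute efficiency:
  Efficiency = (Pout / Pin) * 100 = (2.86 / 13.39) * 100
  Efficiency = 21.359%

21.359


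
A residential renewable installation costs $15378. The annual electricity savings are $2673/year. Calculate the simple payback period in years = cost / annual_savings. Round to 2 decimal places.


Simple payback period = initial cost / annual savings
Payback = 15378 / 2673
Payback = 5.75 years

5.75


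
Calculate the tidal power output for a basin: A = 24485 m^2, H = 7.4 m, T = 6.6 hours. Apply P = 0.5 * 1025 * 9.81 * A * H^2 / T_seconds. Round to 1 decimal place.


Convert period to seconds: T = 6.6 * 3600 = 23760.0 s
H^2 = 7.4^2 = 54.76
P = 0.5 * rho * g * A * H^2 / T
P = 0.5 * 1025 * 9.81 * 24485 * 54.76 / 23760.0
P = 283713.5 W

283713.5


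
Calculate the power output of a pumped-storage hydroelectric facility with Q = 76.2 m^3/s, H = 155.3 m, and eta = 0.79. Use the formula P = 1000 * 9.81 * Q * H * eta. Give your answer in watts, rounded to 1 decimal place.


Apply the hydropower formula P = rho * g * Q * H * eta
rho * g = 1000 * 9.81 = 9810.0
P = 9810.0 * 76.2 * 155.3 * 0.79
P = 91711231.6 W

91711231.6


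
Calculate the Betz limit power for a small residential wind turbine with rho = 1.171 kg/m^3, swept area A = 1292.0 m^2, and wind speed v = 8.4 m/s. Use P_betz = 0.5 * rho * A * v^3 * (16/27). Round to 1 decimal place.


The Betz coefficient Cp_max = 16/27 = 0.5926
v^3 = 8.4^3 = 592.704
P_betz = 0.5 * rho * A * v^3 * Cp_max
P_betz = 0.5 * 1.171 * 1292.0 * 592.704 * 0.5926
P_betz = 265695.1 W

265695.1


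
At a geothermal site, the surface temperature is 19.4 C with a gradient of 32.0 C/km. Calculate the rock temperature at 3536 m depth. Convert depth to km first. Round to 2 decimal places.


Convert depth to km: 3536 / 1000 = 3.536 km
Temperature increase = gradient * depth_km = 32.0 * 3.536 = 113.15 C
Temperature at depth = T_surface + delta_T = 19.4 + 113.15
T = 132.55 C

132.55


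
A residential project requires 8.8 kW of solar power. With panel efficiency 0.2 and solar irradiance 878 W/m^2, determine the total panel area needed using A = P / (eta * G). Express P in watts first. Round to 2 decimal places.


Convert target power to watts: P = 8.8 * 1000 = 8800.0 W
Compute denominator: eta * G = 0.2 * 878 = 175.6
Required area A = P / (eta * G) = 8800.0 / 175.6
A = 50.11 m^2

50.11


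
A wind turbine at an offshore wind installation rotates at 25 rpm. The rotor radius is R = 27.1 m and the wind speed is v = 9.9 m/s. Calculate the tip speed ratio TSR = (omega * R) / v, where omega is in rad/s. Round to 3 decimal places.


Convert rotational speed to rad/s:
  omega = 25 * 2 * pi / 60 = 2.618 rad/s
Compute tip speed:
  v_tip = omega * R = 2.618 * 27.1 = 70.948 m/s
Tip speed ratio:
  TSR = v_tip / v_wind = 70.948 / 9.9 = 7.166

7.166


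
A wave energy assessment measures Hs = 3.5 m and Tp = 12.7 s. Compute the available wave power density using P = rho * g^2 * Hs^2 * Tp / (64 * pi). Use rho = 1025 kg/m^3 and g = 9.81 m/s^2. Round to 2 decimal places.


Apply wave power formula:
  g^2 = 9.81^2 = 96.2361
  Hs^2 = 3.5^2 = 12.25
  Numerator = rho * g^2 * Hs^2 * Tp = 1025 * 96.2361 * 12.25 * 12.7 = 15346229.54
  Denominator = 64 * pi = 201.0619
  P = 15346229.54 / 201.0619 = 76325.88 W/m

76325.88


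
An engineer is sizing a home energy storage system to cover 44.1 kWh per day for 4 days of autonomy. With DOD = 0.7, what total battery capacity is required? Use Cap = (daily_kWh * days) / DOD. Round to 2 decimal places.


Total energy needed = daily * days = 44.1 * 4 = 176.4 kWh
Account for depth of discharge:
  Cap = total_energy / DOD = 176.4 / 0.7
  Cap = 252.00 kWh

252.00


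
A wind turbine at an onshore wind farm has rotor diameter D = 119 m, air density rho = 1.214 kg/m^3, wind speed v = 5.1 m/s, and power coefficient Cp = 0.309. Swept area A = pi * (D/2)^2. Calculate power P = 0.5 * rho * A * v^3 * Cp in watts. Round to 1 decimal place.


Step 1 -- Compute swept area:
  A = pi * (D/2)^2 = pi * (119/2)^2 = 11122.02 m^2
Step 2 -- Apply wind power equation:
  P = 0.5 * rho * A * v^3 * Cp
  v^3 = 5.1^3 = 132.651
  P = 0.5 * 1.214 * 11122.02 * 132.651 * 0.309
  P = 276720.6 W

276720.6


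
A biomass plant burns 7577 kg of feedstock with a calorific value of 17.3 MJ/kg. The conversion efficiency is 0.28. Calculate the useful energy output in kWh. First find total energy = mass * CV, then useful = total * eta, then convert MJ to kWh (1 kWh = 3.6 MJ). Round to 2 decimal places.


Total energy = mass * CV = 7577 * 17.3 = 131082.1 MJ
Useful energy = total * eta = 131082.1 * 0.28 = 36702.99 MJ
Convert to kWh: 36702.99 / 3.6
Useful energy = 10195.27 kWh

10195.27


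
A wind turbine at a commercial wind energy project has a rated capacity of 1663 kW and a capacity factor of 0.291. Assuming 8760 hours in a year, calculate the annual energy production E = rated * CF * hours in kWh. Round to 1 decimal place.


Annual energy = rated_kW * capacity_factor * hours_per_year
Given: P_rated = 1663 kW, CF = 0.291, hours = 8760
E = 1663 * 0.291 * 8760
E = 4239253.1 kWh

4239253.1
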